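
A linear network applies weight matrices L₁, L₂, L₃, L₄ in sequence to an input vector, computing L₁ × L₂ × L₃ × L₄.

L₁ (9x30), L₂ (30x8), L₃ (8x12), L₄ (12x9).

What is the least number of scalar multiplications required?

3672

Adjacent pairs: L₁L₂ = 9·30·8 = 2160; L₂L₃ = 30·8·12 = 2880; L₃L₄ = 8·12·9 = 864.
Length 3: L₁..L₃: k=1: 0+2880+9·30·12=6120; k=2: 2160+0+9·8·12=3024 → min 3024 | L₂..L₄: k=2: 0+864+30·8·9=3024; k=3: 2880+0+30·12·9=6120 → min 3024.
Length 4: L₁..L₄: k=1: 0+3024+9·30·9=5454; k=2: 2160+864+9·8·9=3672; k=3: 3024+0+9·12·9=3996 → min 3672.
Optimal order: ((L₁ × L₂) × (L₃ × L₄)) with cost 3672.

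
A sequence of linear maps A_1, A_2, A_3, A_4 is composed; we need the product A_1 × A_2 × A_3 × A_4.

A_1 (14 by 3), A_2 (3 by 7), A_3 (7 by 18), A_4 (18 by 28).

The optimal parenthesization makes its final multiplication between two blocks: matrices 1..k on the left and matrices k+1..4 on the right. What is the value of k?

1

Adjacent pairs: A_1A_2 = 14·3·7 = 294; A_2A_3 = 3·7·18 = 378; A_3A_4 = 7·18·28 = 3528.
Length 3: A_1..A_3: k=1: 0+378+14·3·18=1134; k=2: 294+0+14·7·18=2058 → min 1134 | A_2..A_4: k=2: 0+3528+3·7·28=4116; k=3: 378+0+3·18·28=1890 → min 1890.
Top-level splits: k=1: (A_1..A_1)·(A_2..A_4) → 0+1890+14·3·28 = 3066; k=2: (A_1..A_2)·(A_3..A_4) → 294+3528+14·7·28 = 6566; k=3: (A_1..A_3)·(A_4..A_4) → 1134+0+14·18·28 = 8190.
Best split is after A_1, i.e. k = 1.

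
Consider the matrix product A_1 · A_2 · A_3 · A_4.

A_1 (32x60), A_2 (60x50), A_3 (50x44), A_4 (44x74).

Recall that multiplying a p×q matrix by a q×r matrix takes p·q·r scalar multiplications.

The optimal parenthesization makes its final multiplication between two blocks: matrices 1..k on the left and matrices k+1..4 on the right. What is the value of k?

3

Adjacent pairs: A_1A_2 = 32·60·50 = 96000; A_2A_3 = 60·50·44 = 132000; A_3A_4 = 50·44·74 = 162800.
Length 3: A_1..A_3: k=1: 0+132000+32·60·44=216480; k=2: 96000+0+32·50·44=166400 → min 166400 | A_2..A_4: k=2: 0+162800+60·50·74=384800; k=3: 132000+0+60·44·74=327360 → min 327360.
Top-level splits: k=1: (A_1..A_1)·(A_2..A_4) → 0+327360+32·60·74 = 469440; k=2: (A_1..A_2)·(A_3..A_4) → 96000+162800+32·50·74 = 377200; k=3: (A_1..A_3)·(A_4..A_4) → 166400+0+32·44·74 = 270592.
Best split is after A_3, i.e. k = 3.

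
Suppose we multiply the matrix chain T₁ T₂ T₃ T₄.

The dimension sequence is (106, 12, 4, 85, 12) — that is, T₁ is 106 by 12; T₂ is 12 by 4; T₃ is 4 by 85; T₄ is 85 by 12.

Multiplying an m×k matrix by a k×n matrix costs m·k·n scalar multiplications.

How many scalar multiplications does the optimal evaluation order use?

14256

Adjacent pairs: T₁T₂ = 106·12·4 = 5088; T₂T₃ = 12·4·85 = 4080; T₃T₄ = 4·85·12 = 4080.
Length 3: T₁..T₃: k=1: 0+4080+106·12·85=112200; k=2: 5088+0+106·4·85=41128 → min 41128 | T₂..T₄: k=2: 0+4080+12·4·12=4656; k=3: 4080+0+12·85·12=16320 → min 4656.
Length 4: T₁..T₄: k=1: 0+4656+106·12·12=19920; k=2: 5088+4080+106·4·12=14256; k=3: 41128+0+106·85·12=149248 → min 14256.
Optimal order: ((T₁ T₂) (T₃ T₄)) with cost 14256.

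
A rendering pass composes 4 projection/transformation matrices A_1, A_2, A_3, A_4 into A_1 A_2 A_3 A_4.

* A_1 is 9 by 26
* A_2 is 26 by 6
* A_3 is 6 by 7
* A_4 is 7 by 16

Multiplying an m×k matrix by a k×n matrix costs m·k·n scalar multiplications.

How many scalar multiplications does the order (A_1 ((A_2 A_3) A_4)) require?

(A_2 A_3): 26×6 by 6×7 → 26×7, cost 26·6·7 = 1092
((A_2 A_3) A_4): 26×7 by 7×16 → 26×16, cost 26·7·16 = 2912; cumulative 4004
(A_1 ((A_2 A_3) A_4)): 9×26 by 26×16 → 9×16, cost 9·26·16 = 3744; cumulative 7748
Total: 7748 scalar multiplications.

7748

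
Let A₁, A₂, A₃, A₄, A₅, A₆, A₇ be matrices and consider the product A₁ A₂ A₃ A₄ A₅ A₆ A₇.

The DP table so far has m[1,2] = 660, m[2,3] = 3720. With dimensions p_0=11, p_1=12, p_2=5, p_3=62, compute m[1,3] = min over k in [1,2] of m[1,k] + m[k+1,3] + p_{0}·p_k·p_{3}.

m[1,3] = min over k∈[1,2] of m[1,k]+m[k+1,3]+p_{0}·p_k·p_{3}.
k=1: 0 + 3720 + 11·12·62 = 11904; k=2: 660 + 0 + 11·5·62 = 4070.
Minimum: 4070 at k=2.

4070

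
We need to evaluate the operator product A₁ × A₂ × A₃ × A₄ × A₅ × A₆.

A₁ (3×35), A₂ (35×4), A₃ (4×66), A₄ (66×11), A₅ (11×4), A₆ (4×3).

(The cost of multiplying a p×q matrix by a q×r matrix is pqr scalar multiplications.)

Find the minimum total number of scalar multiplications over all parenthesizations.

Adjacent pairs: A₁A₂ = 3·35·4 = 420; A₂A₃ = 35·4·66 = 9240; A₃A₄ = 4·66·11 = 2904; A₄A₅ = 66·11·4 = 2904; A₅A₆ = 11·4·3 = 132.
Length 3: A₁..A₃: k=1: 0+9240+3·35·66=16170; k=2: 420+0+3·4·66=1212 → min 1212 | A₂..A₄: k=2: 0+2904+35·4·11=4444; k=3: 9240+0+35·66·11=34650 → min 4444 | A₃..A₅: k=3: 0+2904+4·66·4=3960; k=4: 2904+0+4·11·4=3080 → min 3080 | A₄..A₆: k=4: 0+132+66·11·3=2310; k=5: 2904+0+66·4·3=3696 → min 2310.
Length 4: A₁..A₄: k=1: 0+4444+3·35·11=5599; k=2: 420+2904+3·4·11=3456; k=3: 1212+0+3·66·11=3390 → min 3390 | A₂..A₅: k=2: 0+3080+35·4·4=3640; k=3: 9240+2904+35·66·4=21384; k=4: 4444+0+35·11·4=5984 → min 3640 | A₃..A₆: k=3: 0+2310+4·66·3=3102; k=4: 2904+132+4·11·3=3168; k=5: 3080+0+4·4·3=3128 → min 3102.
Length 5: A₁..A₅: k=1: 0+3640+3·35·4=4060; k=2: 420+3080+3·4·4=3548; k=3: 1212+2904+3·66·4=4908; k=4: 3390+0+3·11·4=3522 → min 3522 | A₂..A₆: k=2: 0+3102+35·4·3=3522; k=3: 9240+2310+35·66·3=18480; k=4: 4444+132+35·11·3=5731; k=5: 3640+0+35·4·3=4060 → min 3522.
Length 6: A₁..A₆: k=1: 0+3522+3·35·3=3837; k=2: 420+3102+3·4·3=3558; k=3: 1212+2310+3·66·3=4116; k=4: 3390+132+3·11·3=3621; k=5: 3522+0+3·4·3=3558 → min 3558.
Optimal order: ((A₁ × A₂) × (A₃ × (A₄ × (A₅ × A₆)))) with cost 3558.

3558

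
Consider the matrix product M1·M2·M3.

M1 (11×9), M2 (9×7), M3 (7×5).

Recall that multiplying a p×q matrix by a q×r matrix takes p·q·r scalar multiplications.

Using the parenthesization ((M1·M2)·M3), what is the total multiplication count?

1078

(M1·M2): 11×9 by 9×7 → 11×7, cost 11·9·7 = 693
((M1·M2)·M3): 11×7 by 7×5 → 11×5, cost 11·7·5 = 385; cumulative 1078
Total: 1078 scalar multiplications.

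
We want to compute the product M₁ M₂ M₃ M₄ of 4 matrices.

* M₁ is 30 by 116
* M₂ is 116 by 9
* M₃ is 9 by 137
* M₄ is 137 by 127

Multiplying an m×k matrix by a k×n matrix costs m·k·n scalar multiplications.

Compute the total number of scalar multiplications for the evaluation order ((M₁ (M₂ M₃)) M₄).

(M₂ M₃): 116×9 by 9×137 → 116×137, cost 116·9·137 = 143028
(M₁ (M₂ M₃)): 30×116 by 116×137 → 30×137, cost 30·116·137 = 476760; cumulative 619788
((M₁ (M₂ M₃)) M₄): 30×137 by 137×127 → 30×127, cost 30·137·127 = 521970; cumulative 1141758
Total: 1141758 scalar multiplications.

1141758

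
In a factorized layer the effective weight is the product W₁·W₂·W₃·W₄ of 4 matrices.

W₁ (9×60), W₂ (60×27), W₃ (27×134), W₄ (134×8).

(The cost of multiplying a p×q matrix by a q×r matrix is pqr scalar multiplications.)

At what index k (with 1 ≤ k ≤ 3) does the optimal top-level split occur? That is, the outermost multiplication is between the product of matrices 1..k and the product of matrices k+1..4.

Adjacent pairs: W₁W₂ = 9·60·27 = 14580; W₂W₃ = 60·27·134 = 217080; W₃W₄ = 27·134·8 = 28944.
Length 3: W₁..W₃: k=1: 0+217080+9·60·134=289440; k=2: 14580+0+9·27·134=47142 → min 47142 | W₂..W₄: k=2: 0+28944+60·27·8=41904; k=3: 217080+0+60·134·8=281400 → min 41904.
Top-level splits: k=1: (W₁..W₁)·(W₂..W₄) → 0+41904+9·60·8 = 46224; k=2: (W₁..W₂)·(W₃..W₄) → 14580+28944+9·27·8 = 45468; k=3: (W₁..W₃)·(W₄..W₄) → 47142+0+9·134·8 = 56790.
Best split is after W₂, i.e. k = 2.

2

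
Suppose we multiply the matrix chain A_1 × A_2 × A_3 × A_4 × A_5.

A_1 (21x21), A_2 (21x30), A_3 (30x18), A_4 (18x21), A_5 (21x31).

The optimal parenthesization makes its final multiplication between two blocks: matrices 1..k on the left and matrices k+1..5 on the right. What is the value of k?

4

Adjacent pairs: A_1A_2 = 21·21·30 = 13230; A_2A_3 = 21·30·18 = 11340; A_3A_4 = 30·18·21 = 11340; A_4A_5 = 18·21·31 = 11718.
Length 3: A_1..A_3: k=1: 0+11340+21·21·18=19278; k=2: 13230+0+21·30·18=24570 → min 19278 | A_2..A_4: k=2: 0+11340+21·30·21=24570; k=3: 11340+0+21·18·21=19278 → min 19278 | A_3..A_5: k=3: 0+11718+30·18·31=28458; k=4: 11340+0+30·21·31=30870 → min 28458.
Length 4: A_1..A_4: k=1: 0+19278+21·21·21=28539; k=2: 13230+11340+21·30·21=37800; k=3: 19278+0+21·18·21=27216 → min 27216 | A_2..A_5: k=2: 0+28458+21·30·31=47988; k=3: 11340+11718+21·18·31=34776; k=4: 19278+0+21·21·31=32949 → min 32949.
Top-level splits: k=1: (A_1..A_1)·(A_2..A_5) → 0+32949+21·21·31 = 46620; k=2: (A_1..A_2)·(A_3..A_5) → 13230+28458+21·30·31 = 61218; k=3: (A_1..A_3)·(A_4..A_5) → 19278+11718+21·18·31 = 42714; k=4: (A_1..A_4)·(A_5..A_5) → 27216+0+21·21·31 = 40887.
Best split is after A_4, i.e. k = 4.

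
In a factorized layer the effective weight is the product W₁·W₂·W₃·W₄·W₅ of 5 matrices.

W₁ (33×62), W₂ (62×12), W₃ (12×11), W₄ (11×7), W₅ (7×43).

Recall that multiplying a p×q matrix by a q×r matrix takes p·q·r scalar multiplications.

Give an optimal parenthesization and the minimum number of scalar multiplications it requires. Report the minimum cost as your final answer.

30387

Adjacent pairs: W₁W₂ = 33·62·12 = 24552; W₂W₃ = 62·12·11 = 8184; W₃W₄ = 12·11·7 = 924; W₄W₅ = 11·7·43 = 3311.
Length 3: W₁..W₃: k=1: 0+8184+33·62·11=30690; k=2: 24552+0+33·12·11=28908 → min 28908 | W₂..W₄: k=2: 0+924+62·12·7=6132; k=3: 8184+0+62·11·7=12958 → min 6132 | W₃..W₅: k=3: 0+3311+12·11·43=8987; k=4: 924+0+12·7·43=4536 → min 4536.
Length 4: W₁..W₄: k=1: 0+6132+33·62·7=20454; k=2: 24552+924+33·12·7=28248; k=3: 28908+0+33·11·7=31449 → min 20454 | W₂..W₅: k=2: 0+4536+62·12·43=36528; k=3: 8184+3311+62·11·43=40821; k=4: 6132+0+62·7·43=24794 → min 24794.
Length 5: W₁..W₅: k=1: 0+24794+33·62·43=112772; k=2: 24552+4536+33·12·43=46116; k=3: 28908+3311+33·11·43=47828; k=4: 20454+0+33·7·43=30387 → min 30387.
Optimal parenthesization: ((W₁·(W₂·(W₃·W₄)))·W₅) with cost 30387.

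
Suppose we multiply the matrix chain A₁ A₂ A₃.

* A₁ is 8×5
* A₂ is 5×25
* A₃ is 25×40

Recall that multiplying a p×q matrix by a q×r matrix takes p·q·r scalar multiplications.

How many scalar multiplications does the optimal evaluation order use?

6600

Order (A₁ (A₂ A₃)): (A₂ A₃): 5×25 by 25×40 → 5×40, cost 5·25·40 = 5000; (A₁ (A₂ A₃)): 8×5 by 5×40 → 8×40, cost 8·5·40 = 1600; cumulative 6600. Total 6600.
Order ((A₁ A₂) A₃): (A₁ A₂): 8×5 by 5×25 → 8×25, cost 8·5·25 = 1000; ((A₁ A₂) A₃): 8×25 by 25×40 → 8×40, cost 8·25·40 = 8000; cumulative 9000. Total 9000.
Minimum: 6600.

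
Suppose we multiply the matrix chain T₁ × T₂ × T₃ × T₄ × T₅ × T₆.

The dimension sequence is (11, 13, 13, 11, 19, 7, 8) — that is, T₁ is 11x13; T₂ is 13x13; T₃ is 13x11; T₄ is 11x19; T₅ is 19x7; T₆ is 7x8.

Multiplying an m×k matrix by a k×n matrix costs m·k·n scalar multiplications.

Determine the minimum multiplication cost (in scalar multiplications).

Adjacent pairs: T₁T₂ = 11·13·13 = 1859; T₂T₃ = 13·13·11 = 1859; T₃T₄ = 13·11·19 = 2717; T₄T₅ = 11·19·7 = 1463; T₅T₆ = 19·7·8 = 1064.
Length 3: T₁..T₃: k=1: 0+1859+11·13·11=3432; k=2: 1859+0+11·13·11=3432 → min 3432 | T₂..T₄: k=2: 0+2717+13·13·19=5928; k=3: 1859+0+13·11·19=4576 → min 4576 | T₃..T₅: k=3: 0+1463+13·11·7=2464; k=4: 2717+0+13·19·7=4446 → min 2464 | T₄..T₆: k=4: 0+1064+11·19·8=2736; k=5: 1463+0+11·7·8=2079 → min 2079.
Length 4: T₁..T₄: k=1: 0+4576+11·13·19=7293; k=2: 1859+2717+11·13·19=7293; k=3: 3432+0+11·11·19=5731 → min 5731 | T₂..T₅: k=2: 0+2464+13·13·7=3647; k=3: 1859+1463+13·11·7=4323; k=4: 4576+0+13·19·7=6305 → min 3647 | T₃..T₆: k=3: 0+2079+13·11·8=3223; k=4: 2717+1064+13·19·8=5757; k=5: 2464+0+13·7·8=3192 → min 3192.
Length 5: T₁..T₅: k=1: 0+3647+11·13·7=4648; k=2: 1859+2464+11·13·7=5324; k=3: 3432+1463+11·11·7=5742; k=4: 5731+0+11·19·7=7194 → min 4648 | T₂..T₆: k=2: 0+3192+13·13·8=4544; k=3: 1859+2079+13·11·8=5082; k=4: 4576+1064+13·19·8=7616; k=5: 3647+0+13·7·8=4375 → min 4375.
Length 6: T₁..T₆: k=1: 0+4375+11·13·8=5519; k=2: 1859+3192+11·13·8=6195; k=3: 3432+2079+11·11·8=6479; k=4: 5731+1064+11·19·8=8467; k=5: 4648+0+11·7·8=5264 → min 5264.
Optimal order: ((T₁ × (T₂ × (T₃ × (T₄ × T₅)))) × T₆) with cost 5264.

5264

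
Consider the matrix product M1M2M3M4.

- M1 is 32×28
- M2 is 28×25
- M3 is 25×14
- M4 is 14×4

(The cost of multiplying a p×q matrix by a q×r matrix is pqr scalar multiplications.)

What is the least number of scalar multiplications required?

7784

Adjacent pairs: M1M2 = 32·28·25 = 22400; M2M3 = 28·25·14 = 9800; M3M4 = 25·14·4 = 1400.
Length 3: M1..M3: k=1: 0+9800+32·28·14=22344; k=2: 22400+0+32·25·14=33600 → min 22344 | M2..M4: k=2: 0+1400+28·25·4=4200; k=3: 9800+0+28·14·4=11368 → min 4200.
Length 4: M1..M4: k=1: 0+4200+32·28·4=7784; k=2: 22400+1400+32·25·4=27000; k=3: 22344+0+32·14·4=24136 → min 7784.
Optimal order: (M1(M2(M3M4))) with cost 7784.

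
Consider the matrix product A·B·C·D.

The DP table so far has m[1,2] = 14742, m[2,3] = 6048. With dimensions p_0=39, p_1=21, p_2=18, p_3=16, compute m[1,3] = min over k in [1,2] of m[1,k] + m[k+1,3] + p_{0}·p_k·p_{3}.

m[1,3] = min over k∈[1,2] of m[1,k]+m[k+1,3]+p_{0}·p_k·p_{3}.
k=1: 0 + 6048 + 39·21·16 = 19152; k=2: 14742 + 0 + 39·18·16 = 25974.
Minimum: 19152 at k=1.

19152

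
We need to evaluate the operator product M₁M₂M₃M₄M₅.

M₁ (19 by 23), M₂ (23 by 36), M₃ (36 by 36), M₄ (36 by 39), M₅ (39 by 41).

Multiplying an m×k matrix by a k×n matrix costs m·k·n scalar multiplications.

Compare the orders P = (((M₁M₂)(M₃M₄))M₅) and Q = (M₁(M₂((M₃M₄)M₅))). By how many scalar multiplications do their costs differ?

Order P = (((M₁M₂)(M₃M₄))M₅): (M₁M₂): 19×23 by 23×36 → 19×36, cost 19·23·36 = 15732; (M₃M₄): 36×36 by 36×39 → 36×39, cost 36·36·39 = 50544; ((M₁M₂)(M₃M₄)): 19×36 by 36×39 → 19×39, cost 19·36·39 = 26676; cumulative 92952; (((M₁M₂)(M₃M₄))M₅): 19×39 by 39×41 → 19×41, cost 19·39·41 = 30381; cumulative 123333. Total 123333.
Order Q = (M₁(M₂((M₃M₄)M₅))): (M₃M₄): 36×36 by 36×39 → 36×39, cost 36·36·39 = 50544; ((M₃M₄)M₅): 36×39 by 39×41 → 36×41, cost 36·39·41 = 57564; cumulative 108108; (M₂((M₃M₄)M₅)): 23×36 by 36×41 → 23×41, cost 23·36·41 = 33948; cumulative 142056; (M₁(M₂((M₃M₄)M₅))): 19×23 by 23×41 → 19×41, cost 19·23·41 = 17917; cumulative 159973. Total 159973.
Difference: |123333 − 159973| = 36640.

36640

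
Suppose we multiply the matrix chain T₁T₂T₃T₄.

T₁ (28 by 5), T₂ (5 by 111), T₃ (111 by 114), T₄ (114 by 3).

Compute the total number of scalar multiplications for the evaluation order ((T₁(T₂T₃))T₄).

(T₂T₃): 5×111 by 111×114 → 5×114, cost 5·111·114 = 63270
(T₁(T₂T₃)): 28×5 by 5×114 → 28×114, cost 28·5·114 = 15960; cumulative 79230
((T₁(T₂T₃))T₄): 28×114 by 114×3 → 28×3, cost 28·114·3 = 9576; cumulative 88806
Total: 88806 scalar multiplications.

88806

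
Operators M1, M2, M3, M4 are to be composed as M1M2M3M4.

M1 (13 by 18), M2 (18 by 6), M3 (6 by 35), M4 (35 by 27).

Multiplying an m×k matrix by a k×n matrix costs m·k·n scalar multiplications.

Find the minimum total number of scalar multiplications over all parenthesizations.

Adjacent pairs: M1M2 = 13·18·6 = 1404; M2M3 = 18·6·35 = 3780; M3M4 = 6·35·27 = 5670.
Length 3: M1..M3: k=1: 0+3780+13·18·35=11970; k=2: 1404+0+13·6·35=4134 → min 4134 | M2..M4: k=2: 0+5670+18·6·27=8586; k=3: 3780+0+18·35·27=20790 → min 8586.
Length 4: M1..M4: k=1: 0+8586+13·18·27=14904; k=2: 1404+5670+13·6·27=9180; k=3: 4134+0+13·35·27=16419 → min 9180.
Optimal order: ((M1M2)(M3M4)) with cost 9180.

9180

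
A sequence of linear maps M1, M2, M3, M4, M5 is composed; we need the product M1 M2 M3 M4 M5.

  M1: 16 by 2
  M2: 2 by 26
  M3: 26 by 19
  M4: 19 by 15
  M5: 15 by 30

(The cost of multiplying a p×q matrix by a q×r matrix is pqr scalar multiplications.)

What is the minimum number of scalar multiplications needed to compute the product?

Adjacent pairs: M1M2 = 16·2·26 = 832; M2M3 = 2·26·19 = 988; M3M4 = 26·19·15 = 7410; M4M5 = 19·15·30 = 8550.
Length 3: M1..M3: k=1: 0+988+16·2·19=1596; k=2: 832+0+16·26·19=8736 → min 1596 | M2..M4: k=2: 0+7410+2·26·15=8190; k=3: 988+0+2·19·15=1558 → min 1558 | M3..M5: k=3: 0+8550+26·19·30=23370; k=4: 7410+0+26·15·30=19110 → min 19110.
Length 4: M1..M4: k=1: 0+1558+16·2·15=2038; k=2: 832+7410+16·26·15=14482; k=3: 1596+0+16·19·15=6156 → min 2038 | M2..M5: k=2: 0+19110+2·26·30=20670; k=3: 988+8550+2·19·30=10678; k=4: 1558+0+2·15·30=2458 → min 2458.
Length 5: M1..M5: k=1: 0+2458+16·2·30=3418; k=2: 832+19110+16·26·30=32422; k=3: 1596+8550+16·19·30=19266; k=4: 2038+0+16·15·30=9238 → min 3418.
Optimal order: (M1 (((M2 M3) M4) M5)) with cost 3418.

3418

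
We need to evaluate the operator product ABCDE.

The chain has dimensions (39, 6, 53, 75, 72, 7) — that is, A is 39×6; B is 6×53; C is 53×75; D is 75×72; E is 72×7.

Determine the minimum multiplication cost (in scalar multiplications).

60912

Adjacent pairs: AB = 39·6·53 = 12402; BC = 6·53·75 = 23850; CD = 53·75·72 = 286200; DE = 75·72·7 = 37800.
Length 3: A..C: k=1: 0+23850+39·6·75=41400; k=2: 12402+0+39·53·75=167427 → min 41400 | B..D: k=2: 0+286200+6·53·72=309096; k=3: 23850+0+6·75·72=56250 → min 56250 | C..E: k=3: 0+37800+53·75·7=65625; k=4: 286200+0+53·72·7=312912 → min 65625.
Length 4: A..D: k=1: 0+56250+39·6·72=73098; k=2: 12402+286200+39·53·72=447426; k=3: 41400+0+39·75·72=252000 → min 73098 | B..E: k=2: 0+65625+6·53·7=67851; k=3: 23850+37800+6·75·7=64800; k=4: 56250+0+6·72·7=59274 → min 59274.
Length 5: A..E: k=1: 0+59274+39·6·7=60912; k=2: 12402+65625+39·53·7=92496; k=3: 41400+37800+39·75·7=99675; k=4: 73098+0+39·72·7=92754 → min 60912.
Optimal order: (A(((BC)D)E)) with cost 60912.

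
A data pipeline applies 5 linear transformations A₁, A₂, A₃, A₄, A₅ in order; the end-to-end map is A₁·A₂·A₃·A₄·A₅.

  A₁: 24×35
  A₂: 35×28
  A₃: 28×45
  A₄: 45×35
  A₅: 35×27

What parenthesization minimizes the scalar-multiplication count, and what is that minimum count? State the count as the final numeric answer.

112224

Adjacent pairs: A₁A₂ = 24·35·28 = 23520; A₂A₃ = 35·28·45 = 44100; A₃A₄ = 28·45·35 = 44100; A₄A₅ = 45·35·27 = 42525.
Length 3: A₁..A₃: k=1: 0+44100+24·35·45=81900; k=2: 23520+0+24·28·45=53760 → min 53760 | A₂..A₄: k=2: 0+44100+35·28·35=78400; k=3: 44100+0+35·45·35=99225 → min 78400 | A₃..A₅: k=3: 0+42525+28·45·27=76545; k=4: 44100+0+28·35·27=70560 → min 70560.
Length 4: A₁..A₄: k=1: 0+78400+24·35·35=107800; k=2: 23520+44100+24·28·35=91140; k=3: 53760+0+24·45·35=91560 → min 91140 | A₂..A₅: k=2: 0+70560+35·28·27=97020; k=3: 44100+42525+35·45·27=129150; k=4: 78400+0+35·35·27=111475 → min 97020.
Length 5: A₁..A₅: k=1: 0+97020+24·35·27=119700; k=2: 23520+70560+24·28·27=112224; k=3: 53760+42525+24·45·27=125445; k=4: 91140+0+24·35·27=113820 → min 112224.
Optimal parenthesization: ((A₁·A₂)·((A₃·A₄)·A₅)) with cost 112224.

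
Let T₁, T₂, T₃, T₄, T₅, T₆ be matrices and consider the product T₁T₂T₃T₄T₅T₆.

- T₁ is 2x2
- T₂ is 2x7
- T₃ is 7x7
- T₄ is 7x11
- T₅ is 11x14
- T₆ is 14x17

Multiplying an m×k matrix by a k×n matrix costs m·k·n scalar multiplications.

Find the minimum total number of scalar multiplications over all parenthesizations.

1064

Adjacent pairs: T₁T₂ = 2·2·7 = 28; T₂T₃ = 2·7·7 = 98; T₃T₄ = 7·7·11 = 539; T₄T₅ = 7·11·14 = 1078; T₅T₆ = 11·14·17 = 2618.
Length 3: T₁..T₃: k=1: 0+98+2·2·7=126; k=2: 28+0+2·7·7=126 → min 126 | T₂..T₄: k=2: 0+539+2·7·11=693; k=3: 98+0+2·7·11=252 → min 252 | T₃..T₅: k=3: 0+1078+7·7·14=1764; k=4: 539+0+7·11·14=1617 → min 1617 | T₄..T₆: k=4: 0+2618+7·11·17=3927; k=5: 1078+0+7·14·17=2744 → min 2744.
Length 4: T₁..T₄: k=1: 0+252+2·2·11=296; k=2: 28+539+2·7·11=721; k=3: 126+0+2·7·11=280 → min 280 | T₂..T₅: k=2: 0+1617+2·7·14=1813; k=3: 98+1078+2·7·14=1372; k=4: 252+0+2·11·14=560 → min 560 | T₃..T₆: k=3: 0+2744+7·7·17=3577; k=4: 539+2618+7·11·17=4466; k=5: 1617+0+7·14·17=3283 → min 3283.
Length 5: T₁..T₅: k=1: 0+560+2·2·14=616; k=2: 28+1617+2·7·14=1841; k=3: 126+1078+2·7·14=1400; k=4: 280+0+2·11·14=588 → min 588 | T₂..T₆: k=2: 0+3283+2·7·17=3521; k=3: 98+2744+2·7·17=3080; k=4: 252+2618+2·11·17=3244; k=5: 560+0+2·14·17=1036 → min 1036.
Length 6: T₁..T₆: k=1: 0+1036+2·2·17=1104; k=2: 28+3283+2·7·17=3549; k=3: 126+2744+2·7·17=3108; k=4: 280+2618+2·11·17=3272; k=5: 588+0+2·14·17=1064 → min 1064.
Optimal order: ((((T₁(T₂T₃))T₄)T₅)T₆) with cost 1064.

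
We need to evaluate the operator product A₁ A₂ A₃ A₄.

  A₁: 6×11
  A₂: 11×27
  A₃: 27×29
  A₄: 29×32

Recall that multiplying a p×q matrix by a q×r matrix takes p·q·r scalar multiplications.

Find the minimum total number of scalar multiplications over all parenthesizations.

Adjacent pairs: A₁A₂ = 6·11·27 = 1782; A₂A₃ = 11·27·29 = 8613; A₃A₄ = 27·29·32 = 25056.
Length 3: A₁..A₃: k=1: 0+8613+6·11·29=10527; k=2: 1782+0+6·27·29=6480 → min 6480 | A₂..A₄: k=2: 0+25056+11·27·32=34560; k=3: 8613+0+11·29·32=18821 → min 18821.
Length 4: A₁..A₄: k=1: 0+18821+6·11·32=20933; k=2: 1782+25056+6·27·32=32022; k=3: 6480+0+6·29·32=12048 → min 12048.
Optimal order: (((A₁ A₂) A₃) A₄) with cost 12048.

12048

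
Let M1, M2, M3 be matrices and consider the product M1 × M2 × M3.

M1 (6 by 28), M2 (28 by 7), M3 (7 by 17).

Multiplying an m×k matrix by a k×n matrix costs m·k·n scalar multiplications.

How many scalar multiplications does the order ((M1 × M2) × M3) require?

1890

(M1 × M2): 6×28 by 28×7 → 6×7, cost 6·28·7 = 1176
((M1 × M2) × M3): 6×7 by 7×17 → 6×17, cost 6·7·17 = 714; cumulative 1890
Total: 1890 scalar multiplications.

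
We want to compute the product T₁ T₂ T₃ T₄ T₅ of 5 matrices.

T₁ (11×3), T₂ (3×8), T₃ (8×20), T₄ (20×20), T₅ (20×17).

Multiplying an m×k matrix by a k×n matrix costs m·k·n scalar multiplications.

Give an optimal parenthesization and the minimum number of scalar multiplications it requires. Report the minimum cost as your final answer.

3261

Adjacent pairs: T₁T₂ = 11·3·8 = 264; T₂T₃ = 3·8·20 = 480; T₃T₄ = 8·20·20 = 3200; T₄T₅ = 20·20·17 = 6800.
Length 3: T₁..T₃: k=1: 0+480+11·3·20=1140; k=2: 264+0+11·8·20=2024 → min 1140 | T₂..T₄: k=2: 0+3200+3·8·20=3680; k=3: 480+0+3·20·20=1680 → min 1680 | T₃..T₅: k=3: 0+6800+8·20·17=9520; k=4: 3200+0+8·20·17=5920 → min 5920.
Length 4: T₁..T₄: k=1: 0+1680+11·3·20=2340; k=2: 264+3200+11·8·20=5224; k=3: 1140+0+11·20·20=5540 → min 2340 | T₂..T₅: k=2: 0+5920+3·8·17=6328; k=3: 480+6800+3·20·17=8300; k=4: 1680+0+3·20·17=2700 → min 2700.
Length 5: T₁..T₅: k=1: 0+2700+11·3·17=3261; k=2: 264+5920+11·8·17=7680; k=3: 1140+6800+11·20·17=11680; k=4: 2340+0+11·20·17=6080 → min 3261.
Optimal parenthesization: (T₁ (((T₂ T₃) T₄) T₅)) with cost 3261.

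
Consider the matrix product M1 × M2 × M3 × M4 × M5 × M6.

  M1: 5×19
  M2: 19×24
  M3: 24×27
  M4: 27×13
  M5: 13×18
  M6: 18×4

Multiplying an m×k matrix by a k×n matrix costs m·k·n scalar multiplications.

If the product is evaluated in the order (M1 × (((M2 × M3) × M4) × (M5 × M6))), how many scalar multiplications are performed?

21285

(M2 × M3): 19×24 by 24×27 → 19×27, cost 19·24·27 = 12312
((M2 × M3) × M4): 19×27 by 27×13 → 19×13, cost 19·27·13 = 6669; cumulative 18981
(M5 × M6): 13×18 by 18×4 → 13×4, cost 13·18·4 = 936
(((M2 × M3) × M4) × (M5 × M6)): 19×13 by 13×4 → 19×4, cost 19·13·4 = 988; cumulative 20905
(M1 × (((M2 × M3) × M4) × (M5 × M6))): 5×19 by 19×4 → 5×4, cost 5·19·4 = 380; cumulative 21285
Total: 21285 scalar multiplications.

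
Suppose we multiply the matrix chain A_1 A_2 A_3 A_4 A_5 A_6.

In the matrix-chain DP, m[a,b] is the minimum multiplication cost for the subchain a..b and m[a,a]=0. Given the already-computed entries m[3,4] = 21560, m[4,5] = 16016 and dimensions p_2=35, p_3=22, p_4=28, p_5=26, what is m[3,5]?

m[3,5] = min over k∈[3,4] of m[3,k]+m[k+1,5]+p_{2}·p_k·p_{5}.
k=3: 0 + 16016 + 35·22·26 = 36036; k=4: 21560 + 0 + 35·28·26 = 47040.
Minimum: 36036 at k=3.

36036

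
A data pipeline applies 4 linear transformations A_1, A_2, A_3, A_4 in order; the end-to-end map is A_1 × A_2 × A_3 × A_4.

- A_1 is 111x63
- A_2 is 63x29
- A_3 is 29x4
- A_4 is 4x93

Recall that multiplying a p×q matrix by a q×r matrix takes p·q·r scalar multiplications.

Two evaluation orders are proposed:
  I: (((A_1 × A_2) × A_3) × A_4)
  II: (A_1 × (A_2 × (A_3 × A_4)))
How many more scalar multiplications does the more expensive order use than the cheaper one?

Order I = (((A_1 × A_2) × A_3) × A_4): (A_1 × A_2): 111×63 by 63×29 → 111×29, cost 111·63·29 = 202797; ((A_1 × A_2) × A_3): 111×29 by 29×4 → 111×4, cost 111·29·4 = 12876; cumulative 215673; (((A_1 × A_2) × A_3) × A_4): 111×4 by 4×93 → 111×93, cost 111·4·93 = 41292; cumulative 256965. Total 256965.
Order II = (A_1 × (A_2 × (A_3 × A_4))): (A_3 × A_4): 29×4 by 4×93 → 29×93, cost 29·4·93 = 10788; (A_2 × (A_3 × A_4)): 63×29 by 29×93 → 63×93, cost 63·29·93 = 169911; cumulative 180699; (A_1 × (A_2 × (A_3 × A_4))): 111×63 by 63×93 → 111×93, cost 111·63·93 = 650349; cumulative 831048. Total 831048.
Difference: |256965 − 831048| = 574083.

574083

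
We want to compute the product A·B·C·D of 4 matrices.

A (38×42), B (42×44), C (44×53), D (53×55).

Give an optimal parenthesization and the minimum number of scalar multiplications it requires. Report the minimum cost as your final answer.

269610

Adjacent pairs: AB = 38·42·44 = 70224; BC = 42·44·53 = 97944; CD = 44·53·55 = 128260.
Length 3: A..C: k=1: 0+97944+38·42·53=182532; k=2: 70224+0+38·44·53=158840 → min 158840 | B..D: k=2: 0+128260+42·44·55=229900; k=3: 97944+0+42·53·55=220374 → min 220374.
Length 4: A..D: k=1: 0+220374+38·42·55=308154; k=2: 70224+128260+38·44·55=290444; k=3: 158840+0+38·53·55=269610 → min 269610.
Optimal parenthesization: (((A·B)·C)·D) with cost 269610.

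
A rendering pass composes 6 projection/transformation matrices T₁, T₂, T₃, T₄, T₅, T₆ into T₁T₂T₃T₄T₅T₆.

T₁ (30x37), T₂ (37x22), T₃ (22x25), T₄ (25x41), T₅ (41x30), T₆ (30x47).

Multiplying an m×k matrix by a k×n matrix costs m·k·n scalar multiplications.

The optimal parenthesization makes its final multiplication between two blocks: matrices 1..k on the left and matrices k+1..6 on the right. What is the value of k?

Adjacent pairs: T₁T₂ = 30·37·22 = 24420; T₂T₃ = 37·22·25 = 20350; T₃T₄ = 22·25·41 = 22550; T₄T₅ = 25·41·30 = 30750; T₅T₆ = 41·30·47 = 57810.
Length 3: T₁..T₃: k=1: 0+20350+30·37·25=48100; k=2: 24420+0+30·22·25=40920 → min 40920 | T₂..T₄: k=2: 0+22550+37·22·41=55924; k=3: 20350+0+37·25·41=58275 → min 55924 | T₃..T₅: k=3: 0+30750+22·25·30=47250; k=4: 22550+0+22·41·30=49610 → min 47250 | T₄..T₆: k=4: 0+57810+25·41·47=105985; k=5: 30750+0+25·30·47=66000 → min 66000.
Length 4: T₁..T₄: k=1: 0+55924+30·37·41=101434; k=2: 24420+22550+30·22·41=74030; k=3: 40920+0+30·25·41=71670 → min 71670 | T₂..T₅: k=2: 0+47250+37·22·30=71670; k=3: 20350+30750+37·25·30=78850; k=4: 55924+0+37·41·30=101434 → min 71670 | T₃..T₆: k=3: 0+66000+22·25·47=91850; k=4: 22550+57810+22·41·47=122754; k=5: 47250+0+22·30·47=78270 → min 78270.
Length 5: T₁..T₅: k=1: 0+71670+30·37·30=104970; k=2: 24420+47250+30·22·30=91470; k=3: 40920+30750+30·25·30=94170; k=4: 71670+0+30·41·30=108570 → min 91470 | T₂..T₆: k=2: 0+78270+37·22·47=116528; k=3: 20350+66000+37·25·47=129825; k=4: 55924+57810+37·41·47=185033; k=5: 71670+0+37·30·47=123840 → min 116528.
Top-level splits: k=1: (T₁..T₁)·(T₂..T₆) → 0+116528+30·37·47 = 168698; k=2: (T₁..T₂)·(T₃..T₆) → 24420+78270+30·22·47 = 133710; k=3: (T₁..T₃)·(T₄..T₆) → 40920+66000+30·25·47 = 142170; k=4: (T₁..T₄)·(T₅..T₆) → 71670+57810+30·41·47 = 187290; k=5: (T₁..T₅)·(T₆..T₆) → 91470+0+30·30·47 = 133770.
Best split is after T₂, i.e. k = 2.

2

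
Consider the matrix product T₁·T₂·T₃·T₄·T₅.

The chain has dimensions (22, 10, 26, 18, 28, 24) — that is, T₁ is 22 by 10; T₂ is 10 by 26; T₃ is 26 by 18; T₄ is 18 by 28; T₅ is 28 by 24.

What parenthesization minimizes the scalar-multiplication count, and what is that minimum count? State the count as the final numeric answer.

21720

Adjacent pairs: T₁T₂ = 22·10·26 = 5720; T₂T₃ = 10·26·18 = 4680; T₃T₄ = 26·18·28 = 13104; T₄T₅ = 18·28·24 = 12096.
Length 3: T₁..T₃: k=1: 0+4680+22·10·18=8640; k=2: 5720+0+22·26·18=16016 → min 8640 | T₂..T₄: k=2: 0+13104+10·26·28=20384; k=3: 4680+0+10·18·28=9720 → min 9720 | T₃..T₅: k=3: 0+12096+26·18·24=23328; k=4: 13104+0+26·28·24=30576 → min 23328.
Length 4: T₁..T₄: k=1: 0+9720+22·10·28=15880; k=2: 5720+13104+22·26·28=34840; k=3: 8640+0+22·18·28=19728 → min 15880 | T₂..T₅: k=2: 0+23328+10·26·24=29568; k=3: 4680+12096+10·18·24=21096; k=4: 9720+0+10·28·24=16440 → min 16440.
Length 5: T₁..T₅: k=1: 0+16440+22·10·24=21720; k=2: 5720+23328+22·26·24=42776; k=3: 8640+12096+22·18·24=30240; k=4: 15880+0+22·28·24=30664 → min 21720.
Optimal parenthesization: (T₁·(((T₂·T₃)·T₄)·T₅)) with cost 21720.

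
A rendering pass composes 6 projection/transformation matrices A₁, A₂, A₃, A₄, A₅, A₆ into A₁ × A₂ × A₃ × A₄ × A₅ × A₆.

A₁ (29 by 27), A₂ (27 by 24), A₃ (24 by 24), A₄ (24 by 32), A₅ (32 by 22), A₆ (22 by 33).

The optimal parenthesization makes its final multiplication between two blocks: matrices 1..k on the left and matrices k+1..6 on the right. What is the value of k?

Adjacent pairs: A₁A₂ = 29·27·24 = 18792; A₂A₃ = 27·24·24 = 15552; A₃A₄ = 24·24·32 = 18432; A₄A₅ = 24·32·22 = 16896; A₅A₆ = 32·22·33 = 23232.
Length 3: A₁..A₃: k=1: 0+15552+29·27·24=34344; k=2: 18792+0+29·24·24=35496 → min 34344 | A₂..A₄: k=2: 0+18432+27·24·32=39168; k=3: 15552+0+27·24·32=36288 → min 36288 | A₃..A₅: k=3: 0+16896+24·24·22=29568; k=4: 18432+0+24·32·22=35328 → min 29568 | A₄..A₆: k=4: 0+23232+24·32·33=48576; k=5: 16896+0+24·22·33=34320 → min 34320.
Length 4: A₁..A₄: k=1: 0+36288+29·27·32=61344; k=2: 18792+18432+29·24·32=59496; k=3: 34344+0+29·24·32=56616 → min 56616 | A₂..A₅: k=2: 0+29568+27·24·22=43824; k=3: 15552+16896+27·24·22=46704; k=4: 36288+0+27·32·22=55296 → min 43824 | A₃..A₆: k=3: 0+34320+24·24·33=53328; k=4: 18432+23232+24·32·33=67008; k=5: 29568+0+24·22·33=46992 → min 46992.
Length 5: A₁..A₅: k=1: 0+43824+29·27·22=61050; k=2: 18792+29568+29·24·22=63672; k=3: 34344+16896+29·24·22=66552; k=4: 56616+0+29·32·22=77032 → min 61050 | A₂..A₆: k=2: 0+46992+27·24·33=68376; k=3: 15552+34320+27·24·33=71256; k=4: 36288+23232+27·32·33=88032; k=5: 43824+0+27·22·33=63426 → min 63426.
Top-level splits: k=1: (A₁..A₁)·(A₂..A₆) → 0+63426+29·27·33 = 89265; k=2: (A₁..A₂)·(A₃..A₆) → 18792+46992+29·24·33 = 88752; k=3: (A₁..A₃)·(A₄..A₆) → 34344+34320+29·24·33 = 91632; k=4: (A₁..A₄)·(A₅..A₆) → 56616+23232+29·32·33 = 110472; k=5: (A₁..A₅)·(A₆..A₆) → 61050+0+29·22·33 = 82104.
Best split is after A₅, i.e. k = 5.

5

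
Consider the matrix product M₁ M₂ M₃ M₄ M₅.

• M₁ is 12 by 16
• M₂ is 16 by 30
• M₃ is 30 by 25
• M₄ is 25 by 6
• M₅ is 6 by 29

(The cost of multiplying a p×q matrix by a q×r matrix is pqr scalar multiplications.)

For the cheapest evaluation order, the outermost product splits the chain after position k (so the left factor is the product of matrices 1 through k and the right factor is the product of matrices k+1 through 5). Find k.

Adjacent pairs: M₁M₂ = 12·16·30 = 5760; M₂M₃ = 16·30·25 = 12000; M₃M₄ = 30·25·6 = 4500; M₄M₅ = 25·6·29 = 4350.
Length 3: M₁..M₃: k=1: 0+12000+12·16·25=16800; k=2: 5760+0+12·30·25=14760 → min 14760 | M₂..M₄: k=2: 0+4500+16·30·6=7380; k=3: 12000+0+16·25·6=14400 → min 7380 | M₃..M₅: k=3: 0+4350+30·25·29=26100; k=4: 4500+0+30·6·29=9720 → min 9720.
Length 4: M₁..M₄: k=1: 0+7380+12·16·6=8532; k=2: 5760+4500+12·30·6=12420; k=3: 14760+0+12·25·6=16560 → min 8532 | M₂..M₅: k=2: 0+9720+16·30·29=23640; k=3: 12000+4350+16·25·29=27950; k=4: 7380+0+16·6·29=10164 → min 10164.
Top-level splits: k=1: (M₁..M₁)·(M₂..M₅) → 0+10164+12·16·29 = 15732; k=2: (M₁..M₂)·(M₃..M₅) → 5760+9720+12·30·29 = 25920; k=3: (M₁..M₃)·(M₄..M₅) → 14760+4350+12·25·29 = 27810; k=4: (M₁..M₄)·(M₅..M₅) → 8532+0+12·6·29 = 10620.
Best split is after M₄, i.e. k = 4.

4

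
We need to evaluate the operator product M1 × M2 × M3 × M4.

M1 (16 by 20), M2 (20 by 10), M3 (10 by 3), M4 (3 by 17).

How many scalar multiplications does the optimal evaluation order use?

2376

Adjacent pairs: M1M2 = 16·20·10 = 3200; M2M3 = 20·10·3 = 600; M3M4 = 10·3·17 = 510.
Length 3: M1..M3: k=1: 0+600+16·20·3=1560; k=2: 3200+0+16·10·3=3680 → min 1560 | M2..M4: k=2: 0+510+20·10·17=3910; k=3: 600+0+20·3·17=1620 → min 1620.
Length 4: M1..M4: k=1: 0+1620+16·20·17=7060; k=2: 3200+510+16·10·17=6430; k=3: 1560+0+16·3·17=2376 → min 2376.
Optimal order: ((M1 × (M2 × M3)) × M4) with cost 2376.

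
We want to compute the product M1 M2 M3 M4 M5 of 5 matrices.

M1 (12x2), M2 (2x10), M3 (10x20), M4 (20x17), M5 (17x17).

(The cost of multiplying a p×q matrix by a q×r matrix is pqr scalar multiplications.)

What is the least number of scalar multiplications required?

Adjacent pairs: M1M2 = 12·2·10 = 240; M2M3 = 2·10·20 = 400; M3M4 = 10·20·17 = 3400; M4M5 = 20·17·17 = 5780.
Length 3: M1..M3: k=1: 0+400+12·2·20=880; k=2: 240+0+12·10·20=2640 → min 880 | M2..M4: k=2: 0+3400+2·10·17=3740; k=3: 400+0+2·20·17=1080 → min 1080 | M3..M5: k=3: 0+5780+10·20·17=9180; k=4: 3400+0+10·17·17=6290 → min 6290.
Length 4: M1..M4: k=1: 0+1080+12·2·17=1488; k=2: 240+3400+12·10·17=5680; k=3: 880+0+12·20·17=4960 → min 1488 | M2..M5: k=2: 0+6290+2·10·17=6630; k=3: 400+5780+2·20·17=6860; k=4: 1080+0+2·17·17=1658 → min 1658.
Length 5: M1..M5: k=1: 0+1658+12·2·17=2066; k=2: 240+6290+12·10·17=8570; k=3: 880+5780+12·20·17=10740; k=4: 1488+0+12·17·17=4956 → min 2066.
Optimal order: (M1 (((M2 M3) M4) M5)) with cost 2066.

2066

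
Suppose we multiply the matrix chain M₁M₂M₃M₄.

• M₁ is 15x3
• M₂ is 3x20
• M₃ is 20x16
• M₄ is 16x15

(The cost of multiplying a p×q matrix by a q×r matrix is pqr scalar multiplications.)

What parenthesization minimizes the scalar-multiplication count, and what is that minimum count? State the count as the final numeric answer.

Adjacent pairs: M₁M₂ = 15·3·20 = 900; M₂M₃ = 3·20·16 = 960; M₃M₄ = 20·16·15 = 4800.
Length 3: M₁..M₃: k=1: 0+960+15·3·16=1680; k=2: 900+0+15·20·16=5700 → min 1680 | M₂..M₄: k=2: 0+4800+3·20·15=5700; k=3: 960+0+3·16·15=1680 → min 1680.
Length 4: M₁..M₄: k=1: 0+1680+15·3·15=2355; k=2: 900+4800+15·20·15=10200; k=3: 1680+0+15·16·15=5280 → min 2355.
Optimal parenthesization: (M₁((M₂M₃)M₄)) with cost 2355.

2355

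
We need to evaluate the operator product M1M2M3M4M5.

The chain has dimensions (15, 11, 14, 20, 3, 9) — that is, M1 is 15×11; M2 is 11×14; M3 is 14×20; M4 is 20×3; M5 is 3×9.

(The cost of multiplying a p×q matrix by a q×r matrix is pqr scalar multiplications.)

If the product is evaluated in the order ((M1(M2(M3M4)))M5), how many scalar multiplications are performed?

2202

(M3M4): 14×20 by 20×3 → 14×3, cost 14·20·3 = 840
(M2(M3M4)): 11×14 by 14×3 → 11×3, cost 11·14·3 = 462; cumulative 1302
(M1(M2(M3M4))): 15×11 by 11×3 → 15×3, cost 15·11·3 = 495; cumulative 1797
((M1(M2(M3M4)))M5): 15×3 by 3×9 → 15×9, cost 15·3·9 = 405; cumulative 2202
Total: 2202 scalar multiplications.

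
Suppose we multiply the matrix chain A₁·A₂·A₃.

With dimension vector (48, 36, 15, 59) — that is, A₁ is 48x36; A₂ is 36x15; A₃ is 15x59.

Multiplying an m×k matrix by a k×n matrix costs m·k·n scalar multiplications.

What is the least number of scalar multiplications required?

68400

Order (A₁·(A₂·A₃)): (A₂·A₃): 36×15 by 15×59 → 36×59, cost 36·15·59 = 31860; (A₁·(A₂·A₃)): 48×36 by 36×59 → 48×59, cost 48·36·59 = 101952; cumulative 133812. Total 133812.
Order ((A₁·A₂)·A₃): (A₁·A₂): 48×36 by 36×15 → 48×15, cost 48·36·15 = 25920; ((A₁·A₂)·A₃): 48×15 by 15×59 → 48×59, cost 48·15·59 = 42480; cumulative 68400. Total 68400.
Minimum: 68400.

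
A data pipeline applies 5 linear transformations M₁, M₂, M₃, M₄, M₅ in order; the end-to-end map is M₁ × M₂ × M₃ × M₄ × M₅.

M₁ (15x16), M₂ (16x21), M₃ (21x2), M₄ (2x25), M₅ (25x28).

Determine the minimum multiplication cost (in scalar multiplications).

3392

Adjacent pairs: M₁M₂ = 15·16·21 = 5040; M₂M₃ = 16·21·2 = 672; M₃M₄ = 21·2·25 = 1050; M₄M₅ = 2·25·28 = 1400.
Length 3: M₁..M₃: k=1: 0+672+15·16·2=1152; k=2: 5040+0+15·21·2=5670 → min 1152 | M₂..M₄: k=2: 0+1050+16·21·25=9450; k=3: 672+0+16·2·25=1472 → min 1472 | M₃..M₅: k=3: 0+1400+21·2·28=2576; k=4: 1050+0+21·25·28=15750 → min 2576.
Length 4: M₁..M₄: k=1: 0+1472+15·16·25=7472; k=2: 5040+1050+15·21·25=13965; k=3: 1152+0+15·2·25=1902 → min 1902 | M₂..M₅: k=2: 0+2576+16·21·28=11984; k=3: 672+1400+16·2·28=2968; k=4: 1472+0+16·25·28=12672 → min 2968.
Length 5: M₁..M₅: k=1: 0+2968+15·16·28=9688; k=2: 5040+2576+15·21·28=16436; k=3: 1152+1400+15·2·28=3392; k=4: 1902+0+15·25·28=12402 → min 3392.
Optimal order: ((M₁ × (M₂ × M₃)) × (M₄ × M₅)) with cost 3392.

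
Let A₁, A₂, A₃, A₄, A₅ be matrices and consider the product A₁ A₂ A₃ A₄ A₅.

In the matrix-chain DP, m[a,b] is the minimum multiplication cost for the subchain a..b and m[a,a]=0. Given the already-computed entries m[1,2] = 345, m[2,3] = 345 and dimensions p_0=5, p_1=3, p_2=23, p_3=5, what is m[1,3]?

420

m[1,3] = min over k∈[1,2] of m[1,k]+m[k+1,3]+p_{0}·p_k·p_{3}.
k=1: 0 + 345 + 5·3·5 = 420; k=2: 345 + 0 + 5·23·5 = 920.
Minimum: 420 at k=1.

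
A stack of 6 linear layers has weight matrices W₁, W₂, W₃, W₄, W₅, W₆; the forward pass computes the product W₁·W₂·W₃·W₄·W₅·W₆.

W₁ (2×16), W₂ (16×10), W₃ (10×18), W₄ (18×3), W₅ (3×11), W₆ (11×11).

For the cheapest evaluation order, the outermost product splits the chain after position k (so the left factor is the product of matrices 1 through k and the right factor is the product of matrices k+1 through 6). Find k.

Adjacent pairs: W₁W₂ = 2·16·10 = 320; W₂W₃ = 16·10·18 = 2880; W₃W₄ = 10·18·3 = 540; W₄W₅ = 18·3·11 = 594; W₅W₆ = 3·11·11 = 363.
Length 3: W₁..W₃: k=1: 0+2880+2·16·18=3456; k=2: 320+0+2·10·18=680 → min 680 | W₂..W₄: k=2: 0+540+16·10·3=1020; k=3: 2880+0+16·18·3=3744 → min 1020 | W₃..W₅: k=3: 0+594+10·18·11=2574; k=4: 540+0+10·3·11=870 → min 870 | W₄..W₆: k=4: 0+363+18·3·11=957; k=5: 594+0+18·11·11=2772 → min 957.
Length 4: W₁..W₄: k=1: 0+1020+2·16·3=1116; k=2: 320+540+2·10·3=920; k=3: 680+0+2·18·3=788 → min 788 | W₂..W₅: k=2: 0+870+16·10·11=2630; k=3: 2880+594+16·18·11=6642; k=4: 1020+0+16·3·11=1548 → min 1548 | W₃..W₆: k=3: 0+957+10·18·11=2937; k=4: 540+363+10·3·11=1233; k=5: 870+0+10·11·11=2080 → min 1233.
Length 5: W₁..W₅: k=1: 0+1548+2·16·11=1900; k=2: 320+870+2·10·11=1410; k=3: 680+594+2·18·11=1670; k=4: 788+0+2·3·11=854 → min 854 | W₂..W₆: k=2: 0+1233+16·10·11=2993; k=3: 2880+957+16·18·11=7005; k=4: 1020+363+16·3·11=1911; k=5: 1548+0+16·11·11=3484 → min 1911.
Top-level splits: k=1: (W₁..W₁)·(W₂..W₆) → 0+1911+2·16·11 = 2263; k=2: (W₁..W₂)·(W₃..W₆) → 320+1233+2·10·11 = 1773; k=3: (W₁..W₃)·(W₄..W₆) → 680+957+2·18·11 = 2033; k=4: (W₁..W₄)·(W₅..W₆) → 788+363+2·3·11 = 1217; k=5: (W₁..W₅)·(W₆..W₆) → 854+0+2·11·11 = 1096.
Best split is after W₅, i.e. k = 5.

5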